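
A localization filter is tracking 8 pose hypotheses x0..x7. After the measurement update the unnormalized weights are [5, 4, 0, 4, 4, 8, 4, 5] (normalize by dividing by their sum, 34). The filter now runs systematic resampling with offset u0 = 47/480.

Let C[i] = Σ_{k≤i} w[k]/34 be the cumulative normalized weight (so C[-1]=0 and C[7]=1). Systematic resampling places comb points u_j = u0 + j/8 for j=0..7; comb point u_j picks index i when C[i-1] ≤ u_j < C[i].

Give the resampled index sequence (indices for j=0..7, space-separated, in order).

0 1 3 4 5 5 6 7

C = [5/34, 9/34, 9/34, 13/34, 1/2, 25/34, 29/34, 1]
j=0: u_0=47/480 ∈ [0, 5/34) → index 0
j=1: u_1=107/480 ∈ [5/34, 9/34) → index 1
j=2: u_2=167/480 ∈ [9/34, 13/34) → index 3
j=3: u_3=227/480 ∈ [13/34, 1/2) → index 4
j=4: u_4=287/480 ∈ [1/2, 25/34) → index 5
j=5: u_5=347/480 ∈ [1/2, 25/34) → index 5
j=6: u_6=407/480 ∈ [25/34, 29/34) → index 6
j=7: u_7=467/480 ∈ [29/34, 1) → index 7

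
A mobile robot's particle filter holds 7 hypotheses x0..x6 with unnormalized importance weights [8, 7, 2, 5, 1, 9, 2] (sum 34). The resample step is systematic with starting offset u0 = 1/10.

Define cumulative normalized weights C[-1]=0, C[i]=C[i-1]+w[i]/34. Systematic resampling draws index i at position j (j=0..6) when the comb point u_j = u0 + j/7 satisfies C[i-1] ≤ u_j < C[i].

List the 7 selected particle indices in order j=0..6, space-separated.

0 1 1 3 4 5 6

C = [4/17, 15/34, 1/2, 11/17, 23/34, 16/17, 1]
j=0: u_0=1/10 ∈ [0, 4/17) → index 0
j=1: u_1=17/70 ∈ [4/17, 15/34) → index 1
j=2: u_2=27/70 ∈ [4/17, 15/34) → index 1
j=3: u_3=37/70 ∈ [1/2, 11/17) → index 3
j=4: u_4=47/70 ∈ [11/17, 23/34) → index 4
j=5: u_5=57/70 ∈ [23/34, 16/17) → index 5
j=6: u_6=67/70 ∈ [16/17, 1) → index 6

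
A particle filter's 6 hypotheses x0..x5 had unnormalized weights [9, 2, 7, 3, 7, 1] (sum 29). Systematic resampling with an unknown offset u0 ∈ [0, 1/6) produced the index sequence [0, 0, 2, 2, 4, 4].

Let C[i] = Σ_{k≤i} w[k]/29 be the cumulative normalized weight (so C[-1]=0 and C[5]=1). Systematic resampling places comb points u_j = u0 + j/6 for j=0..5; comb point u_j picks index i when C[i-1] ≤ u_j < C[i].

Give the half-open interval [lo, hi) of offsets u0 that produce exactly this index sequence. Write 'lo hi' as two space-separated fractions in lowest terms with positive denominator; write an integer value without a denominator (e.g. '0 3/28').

C = [9/29, 11/29, 18/29, 21/29, 28/29, 1]
j=0 picked index 0: u0 ∈ [0, 9/29)
j=1 picked index 0: u0 ∈ [-1/6, 25/174)
j=2 picked index 2: u0 ∈ [4/87, 25/87)
j=3 picked index 2: u0 ∈ [-7/58, 7/58)
j=4 picked index 4: u0 ∈ [5/87, 26/87)
j=5 picked index 4: u0 ∈ [-19/174, 23/174)
intersection: [5/87, 7/58)

5/87 7/58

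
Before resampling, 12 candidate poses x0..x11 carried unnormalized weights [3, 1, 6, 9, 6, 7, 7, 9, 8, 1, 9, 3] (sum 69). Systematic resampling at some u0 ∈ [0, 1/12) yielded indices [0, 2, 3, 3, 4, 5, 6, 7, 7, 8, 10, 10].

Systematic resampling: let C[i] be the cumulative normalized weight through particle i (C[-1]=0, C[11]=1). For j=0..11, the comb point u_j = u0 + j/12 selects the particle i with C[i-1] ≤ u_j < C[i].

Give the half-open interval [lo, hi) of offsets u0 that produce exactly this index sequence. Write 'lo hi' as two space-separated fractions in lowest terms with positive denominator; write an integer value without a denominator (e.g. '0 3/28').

0 7/276

C = [1/23, 4/69, 10/69, 19/69, 25/69, 32/69, 13/23, 16/23, 56/69, 19/23, 22/23, 1]
j=0 picked index 0: u0 ∈ [0, 1/23)
j=1 picked index 2: u0 ∈ [-7/276, 17/276)
j=2 picked index 3: u0 ∈ [-1/46, 5/46)
j=3 picked index 3: u0 ∈ [-29/276, 7/276)
j=4 picked index 4: u0 ∈ [-4/69, 2/69)
j=5 picked index 5: u0 ∈ [-5/92, 13/276)
j=6 picked index 6: u0 ∈ [-5/138, 3/46)
j=7 picked index 7: u0 ∈ [-5/276, 31/276)
j=8 picked index 7: u0 ∈ [-7/69, 2/69)
j=9 picked index 8: u0 ∈ [-5/92, 17/276)
j=10 picked index 10: u0 ∈ [-1/138, 17/138)
j=11 picked index 10: u0 ∈ [-25/276, 11/276)
intersection: [0, 7/276)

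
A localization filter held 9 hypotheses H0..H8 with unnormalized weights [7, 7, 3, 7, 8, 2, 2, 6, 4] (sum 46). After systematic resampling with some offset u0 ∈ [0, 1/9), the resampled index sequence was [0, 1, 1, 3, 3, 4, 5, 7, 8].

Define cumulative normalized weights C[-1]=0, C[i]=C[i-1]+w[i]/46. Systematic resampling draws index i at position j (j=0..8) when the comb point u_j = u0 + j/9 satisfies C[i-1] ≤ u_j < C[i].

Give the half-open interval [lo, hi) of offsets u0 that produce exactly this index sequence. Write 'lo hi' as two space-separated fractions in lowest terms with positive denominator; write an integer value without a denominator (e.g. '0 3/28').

17/414 5/69

C = [7/46, 7/23, 17/46, 12/23, 16/23, 17/23, 18/23, 21/23, 1]
j=0 picked index 0: u0 ∈ [0, 7/46)
j=1 picked index 1: u0 ∈ [17/414, 40/207)
j=2 picked index 1: u0 ∈ [-29/414, 17/207)
j=3 picked index 3: u0 ∈ [5/138, 13/69)
j=4 picked index 3: u0 ∈ [-31/414, 16/207)
j=5 picked index 4: u0 ∈ [-7/207, 29/207)
j=6 picked index 5: u0 ∈ [2/69, 5/69)
j=7 picked index 7: u0 ∈ [1/207, 28/207)
j=8 picked index 8: u0 ∈ [5/207, 1/9)
intersection: [17/414, 5/69)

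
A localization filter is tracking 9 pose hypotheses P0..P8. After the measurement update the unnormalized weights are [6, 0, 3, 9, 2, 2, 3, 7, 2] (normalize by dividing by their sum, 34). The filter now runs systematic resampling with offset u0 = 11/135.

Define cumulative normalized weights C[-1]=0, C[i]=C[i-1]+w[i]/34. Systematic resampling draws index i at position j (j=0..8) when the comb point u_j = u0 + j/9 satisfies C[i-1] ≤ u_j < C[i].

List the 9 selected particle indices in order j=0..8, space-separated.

0 2 3 3 3 5 7 7 8

C = [3/17, 3/17, 9/34, 9/17, 10/17, 11/17, 25/34, 16/17, 1]
j=0: u_0=11/135 ∈ [0, 3/17) → index 0
j=1: u_1=26/135 ∈ [3/17, 9/34) → index 2
j=2: u_2=41/135 ∈ [9/34, 9/17) → index 3
j=3: u_3=56/135 ∈ [9/34, 9/17) → index 3
j=4: u_4=71/135 ∈ [9/34, 9/17) → index 3
j=5: u_5=86/135 ∈ [10/17, 11/17) → index 5
j=6: u_6=101/135 ∈ [25/34, 16/17) → index 7
j=7: u_7=116/135 ∈ [25/34, 16/17) → index 7
j=8: u_8=131/135 ∈ [16/17, 1) → index 8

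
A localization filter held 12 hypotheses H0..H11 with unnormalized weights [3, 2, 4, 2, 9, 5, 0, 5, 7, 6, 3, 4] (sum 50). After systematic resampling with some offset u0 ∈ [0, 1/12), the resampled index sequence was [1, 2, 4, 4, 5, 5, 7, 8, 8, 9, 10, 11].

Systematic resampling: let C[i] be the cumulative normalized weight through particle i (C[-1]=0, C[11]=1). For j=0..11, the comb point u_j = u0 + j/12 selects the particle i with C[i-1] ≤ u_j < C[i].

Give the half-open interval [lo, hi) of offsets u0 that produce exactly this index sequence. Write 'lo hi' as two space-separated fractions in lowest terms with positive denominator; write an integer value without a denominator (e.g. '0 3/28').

1/15 11/150

C = [3/50, 1/10, 9/50, 11/50, 2/5, 1/2, 1/2, 3/5, 37/50, 43/50, 23/25, 1]
j=0 picked index 1: u0 ∈ [3/50, 1/10)
j=1 picked index 2: u0 ∈ [1/60, 29/300)
j=2 picked index 4: u0 ∈ [4/75, 7/30)
j=3 picked index 4: u0 ∈ [-3/100, 3/20)
j=4 picked index 5: u0 ∈ [1/15, 1/6)
j=5 picked index 5: u0 ∈ [-1/60, 1/12)
j=6 picked index 7: u0 ∈ [0, 1/10)
j=7 picked index 8: u0 ∈ [1/60, 47/300)
j=8 picked index 8: u0 ∈ [-1/15, 11/150)
j=9 picked index 9: u0 ∈ [-1/100, 11/100)
j=10 picked index 10: u0 ∈ [2/75, 13/150)
j=11 picked index 11: u0 ∈ [1/300, 1/12)
intersection: [1/15, 11/150)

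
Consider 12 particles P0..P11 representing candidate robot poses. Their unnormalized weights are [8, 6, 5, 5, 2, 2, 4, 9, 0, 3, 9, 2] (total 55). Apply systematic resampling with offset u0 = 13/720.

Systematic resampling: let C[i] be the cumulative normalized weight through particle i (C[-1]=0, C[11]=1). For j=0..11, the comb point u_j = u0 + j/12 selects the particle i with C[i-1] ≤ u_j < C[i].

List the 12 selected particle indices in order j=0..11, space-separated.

0 0 1 2 3 3 6 7 7 9 10 10

C = [8/55, 14/55, 19/55, 24/55, 26/55, 28/55, 32/55, 41/55, 41/55, 4/5, 53/55, 1]
j=0: u_0=13/720 ∈ [0, 8/55) → index 0
j=1: u_1=73/720 ∈ [0, 8/55) → index 0
j=2: u_2=133/720 ∈ [8/55, 14/55) → index 1
j=3: u_3=193/720 ∈ [14/55, 19/55) → index 2
j=4: u_4=253/720 ∈ [19/55, 24/55) → index 3
j=5: u_5=313/720 ∈ [19/55, 24/55) → index 3
j=6: u_6=373/720 ∈ [28/55, 32/55) → index 6
j=7: u_7=433/720 ∈ [32/55, 41/55) → index 7
j=8: u_8=493/720 ∈ [32/55, 41/55) → index 7
j=9: u_9=553/720 ∈ [41/55, 4/5) → index 9
j=10: u_10=613/720 ∈ [4/5, 53/55) → index 10
j=11: u_11=673/720 ∈ [4/5, 53/55) → index 10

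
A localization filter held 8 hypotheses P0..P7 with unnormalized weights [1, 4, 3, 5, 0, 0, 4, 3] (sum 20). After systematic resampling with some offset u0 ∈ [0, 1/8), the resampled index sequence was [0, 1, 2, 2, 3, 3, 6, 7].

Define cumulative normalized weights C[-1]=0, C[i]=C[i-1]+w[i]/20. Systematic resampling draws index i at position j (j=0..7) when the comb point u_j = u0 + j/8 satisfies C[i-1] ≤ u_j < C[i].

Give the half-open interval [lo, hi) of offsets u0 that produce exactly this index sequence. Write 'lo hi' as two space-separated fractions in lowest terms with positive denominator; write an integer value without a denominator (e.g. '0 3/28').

C = [1/20, 1/4, 2/5, 13/20, 13/20, 13/20, 17/20, 1]
j=0 picked index 0: u0 ∈ [0, 1/20)
j=1 picked index 1: u0 ∈ [-3/40, 1/8)
j=2 picked index 2: u0 ∈ [0, 3/20)
j=3 picked index 2: u0 ∈ [-1/8, 1/40)
j=4 picked index 3: u0 ∈ [-1/10, 3/20)
j=5 picked index 3: u0 ∈ [-9/40, 1/40)
j=6 picked index 6: u0 ∈ [-1/10, 1/10)
j=7 picked index 7: u0 ∈ [-1/40, 1/8)
intersection: [0, 1/40)

0 1/40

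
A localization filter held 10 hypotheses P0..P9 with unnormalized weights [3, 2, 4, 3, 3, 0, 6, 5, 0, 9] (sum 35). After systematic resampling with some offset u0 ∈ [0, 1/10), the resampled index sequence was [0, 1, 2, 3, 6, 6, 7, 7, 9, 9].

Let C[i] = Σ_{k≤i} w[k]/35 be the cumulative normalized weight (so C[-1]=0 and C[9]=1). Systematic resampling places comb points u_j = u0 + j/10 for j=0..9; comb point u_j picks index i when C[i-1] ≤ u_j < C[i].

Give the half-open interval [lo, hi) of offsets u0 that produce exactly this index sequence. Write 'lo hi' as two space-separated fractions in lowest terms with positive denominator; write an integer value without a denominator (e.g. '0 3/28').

C = [3/35, 1/7, 9/35, 12/35, 3/7, 3/7, 3/5, 26/35, 26/35, 1]
j=0 picked index 0: u0 ∈ [0, 3/35)
j=1 picked index 1: u0 ∈ [-1/70, 3/70)
j=2 picked index 2: u0 ∈ [-2/35, 2/35)
j=3 picked index 3: u0 ∈ [-3/70, 3/70)
j=4 picked index 6: u0 ∈ [1/35, 1/5)
j=5 picked index 6: u0 ∈ [-1/14, 1/10)
j=6 picked index 7: u0 ∈ [0, 1/7)
j=7 picked index 7: u0 ∈ [-1/10, 3/70)
j=8 picked index 9: u0 ∈ [-2/35, 1/5)
j=9 picked index 9: u0 ∈ [-11/70, 1/10)
intersection: [1/35, 3/70)

1/35 3/70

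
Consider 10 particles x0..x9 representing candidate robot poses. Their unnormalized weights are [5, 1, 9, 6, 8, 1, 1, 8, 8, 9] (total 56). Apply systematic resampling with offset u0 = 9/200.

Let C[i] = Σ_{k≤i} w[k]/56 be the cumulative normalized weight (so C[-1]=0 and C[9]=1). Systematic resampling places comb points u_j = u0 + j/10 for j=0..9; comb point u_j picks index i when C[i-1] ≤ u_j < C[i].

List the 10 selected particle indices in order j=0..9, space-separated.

C = [5/56, 3/28, 15/56, 3/8, 29/56, 15/28, 31/56, 39/56, 47/56, 1]
j=0: u_0=9/200 ∈ [0, 5/56) → index 0
j=1: u_1=29/200 ∈ [3/28, 15/56) → index 2
j=2: u_2=49/200 ∈ [3/28, 15/56) → index 2
j=3: u_3=69/200 ∈ [15/56, 3/8) → index 3
j=4: u_4=89/200 ∈ [3/8, 29/56) → index 4
j=5: u_5=109/200 ∈ [15/28, 31/56) → index 6
j=6: u_6=129/200 ∈ [31/56, 39/56) → index 7
j=7: u_7=149/200 ∈ [39/56, 47/56) → index 8
j=8: u_8=169/200 ∈ [47/56, 1) → index 9
j=9: u_9=189/200 ∈ [47/56, 1) → index 9

0 2 2 3 4 6 7 8 9 9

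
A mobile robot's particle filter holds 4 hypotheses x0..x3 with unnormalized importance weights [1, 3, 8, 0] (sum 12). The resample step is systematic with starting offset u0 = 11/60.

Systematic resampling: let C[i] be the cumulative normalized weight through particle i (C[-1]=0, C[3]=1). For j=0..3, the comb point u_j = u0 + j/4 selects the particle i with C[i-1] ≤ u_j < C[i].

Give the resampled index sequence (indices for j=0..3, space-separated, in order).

C = [1/12, 1/3, 1, 1]
j=0: u_0=11/60 ∈ [1/12, 1/3) → index 1
j=1: u_1=13/30 ∈ [1/3, 1) → index 2
j=2: u_2=41/60 ∈ [1/3, 1) → index 2
j=3: u_3=14/15 ∈ [1/3, 1) → index 2

1 2 2 2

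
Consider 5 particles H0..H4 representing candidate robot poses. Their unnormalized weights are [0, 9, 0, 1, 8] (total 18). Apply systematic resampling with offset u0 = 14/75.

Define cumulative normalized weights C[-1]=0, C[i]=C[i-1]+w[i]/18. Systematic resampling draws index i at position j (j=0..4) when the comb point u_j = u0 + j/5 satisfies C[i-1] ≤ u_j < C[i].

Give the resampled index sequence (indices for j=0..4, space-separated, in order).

C = [0, 1/2, 1/2, 5/9, 1]
j=0: u_0=14/75 ∈ [0, 1/2) → index 1
j=1: u_1=29/75 ∈ [0, 1/2) → index 1
j=2: u_2=44/75 ∈ [5/9, 1) → index 4
j=3: u_3=59/75 ∈ [5/9, 1) → index 4
j=4: u_4=74/75 ∈ [5/9, 1) → index 4

1 1 4 4 4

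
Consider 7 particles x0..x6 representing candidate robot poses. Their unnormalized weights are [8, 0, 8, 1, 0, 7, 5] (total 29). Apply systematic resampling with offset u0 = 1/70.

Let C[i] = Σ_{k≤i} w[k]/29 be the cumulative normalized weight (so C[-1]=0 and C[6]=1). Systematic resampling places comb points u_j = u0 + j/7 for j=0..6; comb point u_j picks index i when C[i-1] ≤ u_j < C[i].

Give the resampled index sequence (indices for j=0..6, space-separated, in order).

C = [8/29, 8/29, 16/29, 17/29, 17/29, 24/29, 1]
j=0: u_0=1/70 ∈ [0, 8/29) → index 0
j=1: u_1=11/70 ∈ [0, 8/29) → index 0
j=2: u_2=3/10 ∈ [8/29, 16/29) → index 2
j=3: u_3=31/70 ∈ [8/29, 16/29) → index 2
j=4: u_4=41/70 ∈ [16/29, 17/29) → index 3
j=5: u_5=51/70 ∈ [17/29, 24/29) → index 5
j=6: u_6=61/70 ∈ [24/29, 1) → index 6

0 0 2 2 3 5 6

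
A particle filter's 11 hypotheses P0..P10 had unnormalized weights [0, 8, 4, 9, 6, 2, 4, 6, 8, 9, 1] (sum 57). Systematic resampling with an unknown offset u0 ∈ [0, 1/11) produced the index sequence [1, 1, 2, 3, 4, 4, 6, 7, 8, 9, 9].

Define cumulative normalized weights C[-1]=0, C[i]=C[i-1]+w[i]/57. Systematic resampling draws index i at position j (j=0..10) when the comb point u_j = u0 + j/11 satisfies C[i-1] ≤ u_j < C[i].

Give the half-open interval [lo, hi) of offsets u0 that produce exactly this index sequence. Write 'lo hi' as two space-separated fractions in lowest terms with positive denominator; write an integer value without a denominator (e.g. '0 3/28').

4/627 4/209

C = [0, 8/57, 4/19, 7/19, 9/19, 29/57, 11/19, 13/19, 47/57, 56/57, 1]
j=0 picked index 1: u0 ∈ [0, 8/57)
j=1 picked index 1: u0 ∈ [-1/11, 31/627)
j=2 picked index 2: u0 ∈ [-26/627, 6/209)
j=3 picked index 3: u0 ∈ [-13/209, 20/209)
j=4 picked index 4: u0 ∈ [1/209, 23/209)
j=5 picked index 4: u0 ∈ [-18/209, 4/209)
j=6 picked index 6: u0 ∈ [-23/627, 7/209)
j=7 picked index 7: u0 ∈ [-12/209, 10/209)
j=8 picked index 8: u0 ∈ [-9/209, 61/627)
j=9 picked index 9: u0 ∈ [4/627, 103/627)
j=10 picked index 9: u0 ∈ [-53/627, 46/627)
intersection: [4/627, 4/209)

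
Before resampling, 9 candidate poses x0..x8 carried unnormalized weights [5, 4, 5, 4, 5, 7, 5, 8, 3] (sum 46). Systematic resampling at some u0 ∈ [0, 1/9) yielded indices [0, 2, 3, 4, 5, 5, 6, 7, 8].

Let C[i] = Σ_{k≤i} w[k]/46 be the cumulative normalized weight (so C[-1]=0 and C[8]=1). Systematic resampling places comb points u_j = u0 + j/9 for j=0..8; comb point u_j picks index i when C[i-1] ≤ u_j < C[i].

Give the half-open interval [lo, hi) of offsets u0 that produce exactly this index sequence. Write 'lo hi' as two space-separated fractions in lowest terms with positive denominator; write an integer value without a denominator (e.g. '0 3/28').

35/414 13/138

C = [5/46, 9/46, 7/23, 9/23, 1/2, 15/23, 35/46, 43/46, 1]
j=0 picked index 0: u0 ∈ [0, 5/46)
j=1 picked index 2: u0 ∈ [35/414, 40/207)
j=2 picked index 3: u0 ∈ [17/207, 35/207)
j=3 picked index 4: u0 ∈ [4/69, 1/6)
j=4 picked index 5: u0 ∈ [1/18, 43/207)
j=5 picked index 5: u0 ∈ [-1/18, 20/207)
j=6 picked index 6: u0 ∈ [-1/69, 13/138)
j=7 picked index 7: u0 ∈ [-7/414, 65/414)
j=8 picked index 8: u0 ∈ [19/414, 1/9)
intersection: [35/414, 13/138)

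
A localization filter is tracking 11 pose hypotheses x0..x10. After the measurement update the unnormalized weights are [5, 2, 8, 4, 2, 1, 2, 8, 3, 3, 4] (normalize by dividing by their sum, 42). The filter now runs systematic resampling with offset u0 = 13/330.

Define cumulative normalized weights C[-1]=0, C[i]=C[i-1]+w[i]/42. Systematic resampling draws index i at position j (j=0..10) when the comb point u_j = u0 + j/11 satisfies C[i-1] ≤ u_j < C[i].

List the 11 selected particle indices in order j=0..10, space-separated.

0 1 2 2 3 4 7 7 8 9 10

C = [5/42, 1/6, 5/14, 19/42, 1/2, 11/21, 4/7, 16/21, 5/6, 19/21, 1]
j=0: u_0=13/330 ∈ [0, 5/42) → index 0
j=1: u_1=43/330 ∈ [5/42, 1/6) → index 1
j=2: u_2=73/330 ∈ [1/6, 5/14) → index 2
j=3: u_3=103/330 ∈ [1/6, 5/14) → index 2
j=4: u_4=133/330 ∈ [5/14, 19/42) → index 3
j=5: u_5=163/330 ∈ [19/42, 1/2) → index 4
j=6: u_6=193/330 ∈ [4/7, 16/21) → index 7
j=7: u_7=223/330 ∈ [4/7, 16/21) → index 7
j=8: u_8=23/30 ∈ [16/21, 5/6) → index 8
j=9: u_9=283/330 ∈ [5/6, 19/21) → index 9
j=10: u_10=313/330 ∈ [19/21, 1) → index 10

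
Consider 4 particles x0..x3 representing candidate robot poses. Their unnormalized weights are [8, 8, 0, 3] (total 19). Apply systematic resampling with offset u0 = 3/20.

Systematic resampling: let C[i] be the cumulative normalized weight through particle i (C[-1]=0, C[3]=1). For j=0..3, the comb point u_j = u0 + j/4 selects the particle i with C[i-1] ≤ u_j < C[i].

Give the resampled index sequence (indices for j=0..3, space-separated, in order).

0 0 1 3

C = [8/19, 16/19, 16/19, 1]
j=0: u_0=3/20 ∈ [0, 8/19) → index 0
j=1: u_1=2/5 ∈ [0, 8/19) → index 0
j=2: u_2=13/20 ∈ [8/19, 16/19) → index 1
j=3: u_3=9/10 ∈ [16/19, 1) → index 3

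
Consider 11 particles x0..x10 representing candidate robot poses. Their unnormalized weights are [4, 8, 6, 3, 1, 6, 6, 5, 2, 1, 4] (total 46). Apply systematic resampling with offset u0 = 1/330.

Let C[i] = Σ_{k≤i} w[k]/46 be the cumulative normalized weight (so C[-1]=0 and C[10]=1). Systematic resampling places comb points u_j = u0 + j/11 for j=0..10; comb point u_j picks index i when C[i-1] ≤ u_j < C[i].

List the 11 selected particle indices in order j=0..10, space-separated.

0 1 1 2 2 4 5 6 6 7 9

C = [2/23, 6/23, 9/23, 21/46, 11/23, 14/23, 17/23, 39/46, 41/46, 21/23, 1]
j=0: u_0=1/330 ∈ [0, 2/23) → index 0
j=1: u_1=31/330 ∈ [2/23, 6/23) → index 1
j=2: u_2=61/330 ∈ [2/23, 6/23) → index 1
j=3: u_3=91/330 ∈ [6/23, 9/23) → index 2
j=4: u_4=11/30 ∈ [6/23, 9/23) → index 2
j=5: u_5=151/330 ∈ [21/46, 11/23) → index 4
j=6: u_6=181/330 ∈ [11/23, 14/23) → index 5
j=7: u_7=211/330 ∈ [14/23, 17/23) → index 6
j=8: u_8=241/330 ∈ [14/23, 17/23) → index 6
j=9: u_9=271/330 ∈ [17/23, 39/46) → index 7
j=10: u_10=301/330 ∈ [41/46, 21/23) → index 9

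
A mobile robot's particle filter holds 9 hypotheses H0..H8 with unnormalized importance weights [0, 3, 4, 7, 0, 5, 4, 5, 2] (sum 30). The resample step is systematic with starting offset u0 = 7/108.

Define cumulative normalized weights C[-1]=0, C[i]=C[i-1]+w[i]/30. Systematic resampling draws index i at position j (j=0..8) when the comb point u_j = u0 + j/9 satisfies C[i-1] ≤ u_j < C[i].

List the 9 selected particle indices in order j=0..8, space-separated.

C = [0, 1/10, 7/30, 7/15, 7/15, 19/30, 23/30, 14/15, 1]
j=0: u_0=7/108 ∈ [0, 1/10) → index 1
j=1: u_1=19/108 ∈ [1/10, 7/30) → index 2
j=2: u_2=31/108 ∈ [7/30, 7/15) → index 3
j=3: u_3=43/108 ∈ [7/30, 7/15) → index 3
j=4: u_4=55/108 ∈ [7/15, 19/30) → index 5
j=5: u_5=67/108 ∈ [7/15, 19/30) → index 5
j=6: u_6=79/108 ∈ [19/30, 23/30) → index 6
j=7: u_7=91/108 ∈ [23/30, 14/15) → index 7
j=8: u_8=103/108 ∈ [14/15, 1) → index 8

1 2 3 3 5 5 6 7 8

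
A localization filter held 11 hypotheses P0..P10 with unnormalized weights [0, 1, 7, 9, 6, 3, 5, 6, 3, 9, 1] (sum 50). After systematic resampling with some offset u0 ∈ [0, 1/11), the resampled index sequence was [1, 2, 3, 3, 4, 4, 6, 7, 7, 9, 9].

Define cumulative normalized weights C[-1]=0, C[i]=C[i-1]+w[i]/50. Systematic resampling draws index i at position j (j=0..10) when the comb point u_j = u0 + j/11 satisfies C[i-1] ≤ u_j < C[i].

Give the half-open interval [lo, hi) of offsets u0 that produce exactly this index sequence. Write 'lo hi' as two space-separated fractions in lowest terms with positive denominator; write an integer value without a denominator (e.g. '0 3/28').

C = [0, 1/50, 4/25, 17/50, 23/50, 13/25, 31/50, 37/50, 4/5, 49/50, 1]
j=0 picked index 1: u0 ∈ [0, 1/50)
j=1 picked index 2: u0 ∈ [-39/550, 19/275)
j=2 picked index 3: u0 ∈ [-6/275, 87/550)
j=3 picked index 3: u0 ∈ [-31/275, 37/550)
j=4 picked index 4: u0 ∈ [-13/550, 53/550)
j=5 picked index 4: u0 ∈ [-63/550, 3/550)
j=6 picked index 6: u0 ∈ [-7/275, 41/550)
j=7 picked index 7: u0 ∈ [-9/550, 57/550)
j=8 picked index 7: u0 ∈ [-59/550, 7/550)
j=9 picked index 9: u0 ∈ [-1/55, 89/550)
j=10 picked index 9: u0 ∈ [-6/55, 39/550)
intersection: [0, 3/550)

0 3/550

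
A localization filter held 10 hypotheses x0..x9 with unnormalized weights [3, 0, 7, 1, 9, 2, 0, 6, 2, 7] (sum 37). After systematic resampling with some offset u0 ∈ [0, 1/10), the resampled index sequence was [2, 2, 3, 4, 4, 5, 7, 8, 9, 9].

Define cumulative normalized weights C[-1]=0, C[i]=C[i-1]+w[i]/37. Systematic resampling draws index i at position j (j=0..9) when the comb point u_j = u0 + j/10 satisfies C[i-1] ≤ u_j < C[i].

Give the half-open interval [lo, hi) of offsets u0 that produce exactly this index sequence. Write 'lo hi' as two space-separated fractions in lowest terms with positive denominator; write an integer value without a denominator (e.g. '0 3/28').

C = [3/37, 3/37, 10/37, 11/37, 20/37, 22/37, 22/37, 28/37, 30/37, 1]
j=0 picked index 2: u0 ∈ [3/37, 10/37)
j=1 picked index 2: u0 ∈ [-7/370, 63/370)
j=2 picked index 3: u0 ∈ [13/185, 18/185)
j=3 picked index 4: u0 ∈ [-1/370, 89/370)
j=4 picked index 4: u0 ∈ [-19/185, 26/185)
j=5 picked index 5: u0 ∈ [3/74, 7/74)
j=6 picked index 7: u0 ∈ [-1/185, 29/185)
j=7 picked index 8: u0 ∈ [21/370, 41/370)
j=8 picked index 9: u0 ∈ [2/185, 1/5)
j=9 picked index 9: u0 ∈ [-33/370, 1/10)
intersection: [3/37, 7/74)

3/37 7/74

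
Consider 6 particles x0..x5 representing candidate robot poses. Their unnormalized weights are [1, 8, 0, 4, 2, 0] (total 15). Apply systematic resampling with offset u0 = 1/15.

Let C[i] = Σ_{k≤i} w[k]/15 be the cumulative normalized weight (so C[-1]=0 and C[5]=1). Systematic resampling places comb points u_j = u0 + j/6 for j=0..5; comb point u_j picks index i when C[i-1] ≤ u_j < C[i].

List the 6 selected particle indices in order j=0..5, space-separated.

1 1 1 1 3 4

C = [1/15, 3/5, 3/5, 13/15, 1, 1]
j=0: u_0=1/15 ∈ [1/15, 3/5) → index 1
j=1: u_1=7/30 ∈ [1/15, 3/5) → index 1
j=2: u_2=2/5 ∈ [1/15, 3/5) → index 1
j=3: u_3=17/30 ∈ [1/15, 3/5) → index 1
j=4: u_4=11/15 ∈ [3/5, 13/15) → index 3
j=5: u_5=9/10 ∈ [13/15, 1) → index 4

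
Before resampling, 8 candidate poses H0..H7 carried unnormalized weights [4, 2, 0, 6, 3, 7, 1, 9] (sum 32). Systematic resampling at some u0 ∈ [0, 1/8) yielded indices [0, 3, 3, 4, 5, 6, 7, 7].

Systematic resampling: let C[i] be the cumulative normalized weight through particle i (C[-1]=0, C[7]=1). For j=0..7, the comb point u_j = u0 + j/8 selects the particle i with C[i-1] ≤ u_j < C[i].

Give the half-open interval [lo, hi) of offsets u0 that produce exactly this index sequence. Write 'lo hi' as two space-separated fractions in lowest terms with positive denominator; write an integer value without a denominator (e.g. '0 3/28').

C = [1/8, 3/16, 3/16, 3/8, 15/32, 11/16, 23/32, 1]
j=0 picked index 0: u0 ∈ [0, 1/8)
j=1 picked index 3: u0 ∈ [1/16, 1/4)
j=2 picked index 3: u0 ∈ [-1/16, 1/8)
j=3 picked index 4: u0 ∈ [0, 3/32)
j=4 picked index 5: u0 ∈ [-1/32, 3/16)
j=5 picked index 6: u0 ∈ [1/16, 3/32)
j=6 picked index 7: u0 ∈ [-1/32, 1/4)
j=7 picked index 7: u0 ∈ [-5/32, 1/8)
intersection: [1/16, 3/32)

1/16 3/32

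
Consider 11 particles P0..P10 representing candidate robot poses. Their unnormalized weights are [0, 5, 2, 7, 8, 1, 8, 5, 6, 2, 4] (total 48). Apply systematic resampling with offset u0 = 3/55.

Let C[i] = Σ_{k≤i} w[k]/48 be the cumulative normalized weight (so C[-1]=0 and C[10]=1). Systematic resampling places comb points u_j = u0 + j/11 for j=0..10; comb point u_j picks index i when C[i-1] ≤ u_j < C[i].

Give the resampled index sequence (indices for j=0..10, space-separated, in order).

C = [0, 5/48, 7/48, 7/24, 11/24, 23/48, 31/48, 3/4, 7/8, 11/12, 1]
j=0: u_0=3/55 ∈ [0, 5/48) → index 1
j=1: u_1=8/55 ∈ [5/48, 7/48) → index 2
j=2: u_2=13/55 ∈ [7/48, 7/24) → index 3
j=3: u_3=18/55 ∈ [7/24, 11/24) → index 4
j=4: u_4=23/55 ∈ [7/24, 11/24) → index 4
j=5: u_5=28/55 ∈ [23/48, 31/48) → index 6
j=6: u_6=3/5 ∈ [23/48, 31/48) → index 6
j=7: u_7=38/55 ∈ [31/48, 3/4) → index 7
j=8: u_8=43/55 ∈ [3/4, 7/8) → index 8
j=9: u_9=48/55 ∈ [3/4, 7/8) → index 8
j=10: u_10=53/55 ∈ [11/12, 1) → index 10

1 2 3 4 4 6 6 7 8 8 10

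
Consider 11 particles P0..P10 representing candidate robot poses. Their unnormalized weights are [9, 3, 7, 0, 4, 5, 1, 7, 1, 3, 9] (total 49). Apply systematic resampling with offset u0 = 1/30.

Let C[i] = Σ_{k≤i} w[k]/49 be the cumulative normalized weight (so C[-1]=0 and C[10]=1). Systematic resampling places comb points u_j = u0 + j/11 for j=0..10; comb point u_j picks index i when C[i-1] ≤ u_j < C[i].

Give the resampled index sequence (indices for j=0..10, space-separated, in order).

C = [9/49, 12/49, 19/49, 19/49, 23/49, 4/7, 29/49, 36/49, 37/49, 40/49, 1]
j=0: u_0=1/30 ∈ [0, 9/49) → index 0
j=1: u_1=41/330 ∈ [0, 9/49) → index 0
j=2: u_2=71/330 ∈ [9/49, 12/49) → index 1
j=3: u_3=101/330 ∈ [12/49, 19/49) → index 2
j=4: u_4=131/330 ∈ [19/49, 23/49) → index 4
j=5: u_5=161/330 ∈ [23/49, 4/7) → index 5
j=6: u_6=191/330 ∈ [4/7, 29/49) → index 6
j=7: u_7=221/330 ∈ [29/49, 36/49) → index 7
j=8: u_8=251/330 ∈ [37/49, 40/49) → index 9
j=9: u_9=281/330 ∈ [40/49, 1) → index 10
j=10: u_10=311/330 ∈ [40/49, 1) → index 10

0 0 1 2 4 5 6 7 9 10 10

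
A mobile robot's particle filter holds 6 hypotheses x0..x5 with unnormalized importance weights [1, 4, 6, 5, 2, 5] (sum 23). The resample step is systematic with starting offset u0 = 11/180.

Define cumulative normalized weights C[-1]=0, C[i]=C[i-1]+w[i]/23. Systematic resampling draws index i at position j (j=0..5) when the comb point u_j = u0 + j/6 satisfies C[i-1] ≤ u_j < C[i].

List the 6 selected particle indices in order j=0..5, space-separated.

1 2 2 3 4 5

C = [1/23, 5/23, 11/23, 16/23, 18/23, 1]
j=0: u_0=11/180 ∈ [1/23, 5/23) → index 1
j=1: u_1=41/180 ∈ [5/23, 11/23) → index 2
j=2: u_2=71/180 ∈ [5/23, 11/23) → index 2
j=3: u_3=101/180 ∈ [11/23, 16/23) → index 3
j=4: u_4=131/180 ∈ [16/23, 18/23) → index 4
j=5: u_5=161/180 ∈ [18/23, 1) → index 5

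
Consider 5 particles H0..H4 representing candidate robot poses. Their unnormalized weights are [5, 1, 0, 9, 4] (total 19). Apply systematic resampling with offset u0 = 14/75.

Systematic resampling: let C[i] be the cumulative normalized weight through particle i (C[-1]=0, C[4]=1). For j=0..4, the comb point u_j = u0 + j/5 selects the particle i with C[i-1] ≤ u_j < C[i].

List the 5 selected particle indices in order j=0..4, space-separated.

0 3 3 3 4

C = [5/19, 6/19, 6/19, 15/19, 1]
j=0: u_0=14/75 ∈ [0, 5/19) → index 0
j=1: u_1=29/75 ∈ [6/19, 15/19) → index 3
j=2: u_2=44/75 ∈ [6/19, 15/19) → index 3
j=3: u_3=59/75 ∈ [6/19, 15/19) → index 3
j=4: u_4=74/75 ∈ [15/19, 1) → index 4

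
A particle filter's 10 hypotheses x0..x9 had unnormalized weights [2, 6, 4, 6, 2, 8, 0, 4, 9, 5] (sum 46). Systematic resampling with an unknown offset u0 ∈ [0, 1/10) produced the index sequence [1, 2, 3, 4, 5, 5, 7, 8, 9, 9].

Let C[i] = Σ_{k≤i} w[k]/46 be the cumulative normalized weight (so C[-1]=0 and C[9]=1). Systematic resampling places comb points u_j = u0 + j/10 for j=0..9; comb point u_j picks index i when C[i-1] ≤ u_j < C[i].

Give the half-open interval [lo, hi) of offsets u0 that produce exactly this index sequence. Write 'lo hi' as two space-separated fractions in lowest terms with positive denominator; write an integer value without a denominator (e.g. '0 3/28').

C = [1/23, 4/23, 6/23, 9/23, 10/23, 14/23, 14/23, 16/23, 41/46, 1]
j=0 picked index 1: u0 ∈ [1/23, 4/23)
j=1 picked index 2: u0 ∈ [17/230, 37/230)
j=2 picked index 3: u0 ∈ [7/115, 22/115)
j=3 picked index 4: u0 ∈ [21/230, 31/230)
j=4 picked index 5: u0 ∈ [4/115, 24/115)
j=5 picked index 5: u0 ∈ [-3/46, 5/46)
j=6 picked index 7: u0 ∈ [1/115, 11/115)
j=7 picked index 8: u0 ∈ [-1/230, 22/115)
j=8 picked index 9: u0 ∈ [21/230, 1/5)
j=9 picked index 9: u0 ∈ [-1/115, 1/10)
intersection: [21/230, 11/115)

21/230 11/115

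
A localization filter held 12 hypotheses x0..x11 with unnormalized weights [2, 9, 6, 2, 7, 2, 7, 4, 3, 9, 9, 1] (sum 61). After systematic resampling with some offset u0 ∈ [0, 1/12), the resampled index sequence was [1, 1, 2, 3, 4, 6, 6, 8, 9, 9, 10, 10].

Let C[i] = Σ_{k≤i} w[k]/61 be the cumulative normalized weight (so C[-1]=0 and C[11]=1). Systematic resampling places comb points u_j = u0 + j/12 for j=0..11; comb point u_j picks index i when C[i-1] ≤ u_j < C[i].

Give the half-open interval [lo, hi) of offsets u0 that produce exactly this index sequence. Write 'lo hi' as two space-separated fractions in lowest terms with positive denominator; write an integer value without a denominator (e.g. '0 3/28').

C = [2/61, 11/61, 17/61, 19/61, 26/61, 28/61, 35/61, 39/61, 42/61, 51/61, 60/61, 1]
j=0 picked index 1: u0 ∈ [2/61, 11/61)
j=1 picked index 1: u0 ∈ [-37/732, 71/732)
j=2 picked index 2: u0 ∈ [5/366, 41/366)
j=3 picked index 3: u0 ∈ [7/244, 15/244)
j=4 picked index 4: u0 ∈ [-4/183, 17/183)
j=5 picked index 6: u0 ∈ [31/732, 115/732)
j=6 picked index 6: u0 ∈ [-5/122, 9/122)
j=7 picked index 8: u0 ∈ [41/732, 77/732)
j=8 picked index 9: u0 ∈ [4/183, 31/183)
j=9 picked index 9: u0 ∈ [-15/244, 21/244)
j=10 picked index 10: u0 ∈ [1/366, 55/366)
j=11 picked index 10: u0 ∈ [-59/732, 49/732)
intersection: [41/732, 15/244)

41/732 15/244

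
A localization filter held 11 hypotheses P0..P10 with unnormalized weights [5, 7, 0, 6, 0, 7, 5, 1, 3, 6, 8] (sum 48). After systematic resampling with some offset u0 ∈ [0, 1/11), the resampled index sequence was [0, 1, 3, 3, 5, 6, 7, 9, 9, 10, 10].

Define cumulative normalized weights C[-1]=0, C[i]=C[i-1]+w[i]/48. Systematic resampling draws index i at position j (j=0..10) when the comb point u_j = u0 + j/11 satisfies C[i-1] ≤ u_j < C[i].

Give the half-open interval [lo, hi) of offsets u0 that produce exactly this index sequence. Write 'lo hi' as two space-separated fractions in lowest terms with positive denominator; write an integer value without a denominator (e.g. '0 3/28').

C = [5/48, 1/4, 1/4, 3/8, 3/8, 25/48, 5/8, 31/48, 17/24, 5/6, 1]
j=0 picked index 0: u0 ∈ [0, 5/48)
j=1 picked index 1: u0 ∈ [7/528, 7/44)
j=2 picked index 3: u0 ∈ [3/44, 17/88)
j=3 picked index 3: u0 ∈ [-1/44, 9/88)
j=4 picked index 5: u0 ∈ [1/88, 83/528)
j=5 picked index 6: u0 ∈ [35/528, 15/88)
j=6 picked index 7: u0 ∈ [7/88, 53/528)
j=7 picked index 9: u0 ∈ [19/264, 13/66)
j=8 picked index 9: u0 ∈ [-5/264, 7/66)
j=9 picked index 10: u0 ∈ [1/66, 2/11)
j=10 picked index 10: u0 ∈ [-5/66, 1/11)
intersection: [7/88, 1/11)

7/88 1/11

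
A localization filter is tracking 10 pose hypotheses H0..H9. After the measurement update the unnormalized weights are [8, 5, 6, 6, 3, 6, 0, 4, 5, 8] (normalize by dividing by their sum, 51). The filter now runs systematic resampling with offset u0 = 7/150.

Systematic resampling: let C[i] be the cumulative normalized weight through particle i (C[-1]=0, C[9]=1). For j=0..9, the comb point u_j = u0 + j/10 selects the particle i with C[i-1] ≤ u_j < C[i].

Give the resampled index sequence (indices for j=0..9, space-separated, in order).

0 0 1 2 3 4 5 8 9 9

C = [8/51, 13/51, 19/51, 25/51, 28/51, 2/3, 2/3, 38/51, 43/51, 1]
j=0: u_0=7/150 ∈ [0, 8/51) → index 0
j=1: u_1=11/75 ∈ [0, 8/51) → index 0
j=2: u_2=37/150 ∈ [8/51, 13/51) → index 1
j=3: u_3=26/75 ∈ [13/51, 19/51) → index 2
j=4: u_4=67/150 ∈ [19/51, 25/51) → index 3
j=5: u_5=41/75 ∈ [25/51, 28/51) → index 4
j=6: u_6=97/150 ∈ [28/51, 2/3) → index 5
j=7: u_7=56/75 ∈ [38/51, 43/51) → index 8
j=8: u_8=127/150 ∈ [43/51, 1) → index 9
j=9: u_9=71/75 ∈ [43/51, 1) → index 9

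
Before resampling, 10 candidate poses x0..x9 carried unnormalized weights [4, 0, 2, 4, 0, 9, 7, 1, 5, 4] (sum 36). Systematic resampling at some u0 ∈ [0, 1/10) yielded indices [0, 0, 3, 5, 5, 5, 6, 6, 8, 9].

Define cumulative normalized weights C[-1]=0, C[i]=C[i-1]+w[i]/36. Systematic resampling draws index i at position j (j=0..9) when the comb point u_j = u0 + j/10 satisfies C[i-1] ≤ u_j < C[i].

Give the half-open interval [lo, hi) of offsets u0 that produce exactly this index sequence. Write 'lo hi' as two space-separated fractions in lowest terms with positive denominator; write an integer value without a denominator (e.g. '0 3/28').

0 1/90

C = [1/9, 1/9, 1/6, 5/18, 5/18, 19/36, 13/18, 3/4, 8/9, 1]
j=0 picked index 0: u0 ∈ [0, 1/9)
j=1 picked index 0: u0 ∈ [-1/10, 1/90)
j=2 picked index 3: u0 ∈ [-1/30, 7/90)
j=3 picked index 5: u0 ∈ [-1/45, 41/180)
j=4 picked index 5: u0 ∈ [-11/90, 23/180)
j=5 picked index 5: u0 ∈ [-2/9, 1/36)
j=6 picked index 6: u0 ∈ [-13/180, 11/90)
j=7 picked index 6: u0 ∈ [-31/180, 1/45)
j=8 picked index 8: u0 ∈ [-1/20, 4/45)
j=9 picked index 9: u0 ∈ [-1/90, 1/10)
intersection: [0, 1/90)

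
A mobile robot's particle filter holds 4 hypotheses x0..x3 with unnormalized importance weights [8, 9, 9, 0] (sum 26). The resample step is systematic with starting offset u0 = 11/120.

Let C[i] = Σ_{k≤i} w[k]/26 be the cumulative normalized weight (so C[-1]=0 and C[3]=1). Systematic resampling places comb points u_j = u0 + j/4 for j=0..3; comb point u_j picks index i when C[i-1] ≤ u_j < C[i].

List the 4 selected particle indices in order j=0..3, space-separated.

C = [4/13, 17/26, 1, 1]
j=0: u_0=11/120 ∈ [0, 4/13) → index 0
j=1: u_1=41/120 ∈ [4/13, 17/26) → index 1
j=2: u_2=71/120 ∈ [4/13, 17/26) → index 1
j=3: u_3=101/120 ∈ [17/26, 1) → index 2

0 1 1 2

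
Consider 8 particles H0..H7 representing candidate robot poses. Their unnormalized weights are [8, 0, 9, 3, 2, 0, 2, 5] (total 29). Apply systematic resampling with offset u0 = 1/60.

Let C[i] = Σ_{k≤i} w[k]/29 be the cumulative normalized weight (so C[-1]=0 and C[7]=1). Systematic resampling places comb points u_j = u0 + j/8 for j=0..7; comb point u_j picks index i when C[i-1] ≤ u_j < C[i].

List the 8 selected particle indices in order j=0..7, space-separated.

0 0 0 2 2 3 6 7

C = [8/29, 8/29, 17/29, 20/29, 22/29, 22/29, 24/29, 1]
j=0: u_0=1/60 ∈ [0, 8/29) → index 0
j=1: u_1=17/120 ∈ [0, 8/29) → index 0
j=2: u_2=4/15 ∈ [0, 8/29) → index 0
j=3: u_3=47/120 ∈ [8/29, 17/29) → index 2
j=4: u_4=31/60 ∈ [8/29, 17/29) → index 2
j=5: u_5=77/120 ∈ [17/29, 20/29) → index 3
j=6: u_6=23/30 ∈ [22/29, 24/29) → index 6
j=7: u_7=107/120 ∈ [24/29, 1) → index 7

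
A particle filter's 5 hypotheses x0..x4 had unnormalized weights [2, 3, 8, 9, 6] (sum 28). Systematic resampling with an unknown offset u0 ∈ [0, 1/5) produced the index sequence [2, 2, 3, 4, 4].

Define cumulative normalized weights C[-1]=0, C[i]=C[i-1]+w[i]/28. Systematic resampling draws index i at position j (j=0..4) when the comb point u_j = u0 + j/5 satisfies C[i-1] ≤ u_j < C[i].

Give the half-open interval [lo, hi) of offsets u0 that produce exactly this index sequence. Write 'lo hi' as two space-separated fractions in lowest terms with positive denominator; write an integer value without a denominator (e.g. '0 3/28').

C = [1/14, 5/28, 13/28, 11/14, 1]
j=0 picked index 2: u0 ∈ [5/28, 13/28)
j=1 picked index 2: u0 ∈ [-3/140, 37/140)
j=2 picked index 3: u0 ∈ [9/140, 27/70)
j=3 picked index 4: u0 ∈ [13/70, 2/5)
j=4 picked index 4: u0 ∈ [-1/70, 1/5)
intersection: [13/70, 1/5)

13/70 1/5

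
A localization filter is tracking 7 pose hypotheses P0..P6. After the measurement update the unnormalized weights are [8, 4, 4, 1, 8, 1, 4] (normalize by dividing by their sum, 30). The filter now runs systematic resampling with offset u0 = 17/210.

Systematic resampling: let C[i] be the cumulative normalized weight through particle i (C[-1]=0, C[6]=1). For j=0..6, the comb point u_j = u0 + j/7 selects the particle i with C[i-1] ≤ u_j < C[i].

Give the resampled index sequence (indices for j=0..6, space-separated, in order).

C = [4/15, 2/5, 8/15, 17/30, 5/6, 13/15, 1]
j=0: u_0=17/210 ∈ [0, 4/15) → index 0
j=1: u_1=47/210 ∈ [0, 4/15) → index 0
j=2: u_2=11/30 ∈ [4/15, 2/5) → index 1
j=3: u_3=107/210 ∈ [2/5, 8/15) → index 2
j=4: u_4=137/210 ∈ [17/30, 5/6) → index 4
j=5: u_5=167/210 ∈ [17/30, 5/6) → index 4
j=6: u_6=197/210 ∈ [13/15, 1) → index 6

0 0 1 2 4 4 6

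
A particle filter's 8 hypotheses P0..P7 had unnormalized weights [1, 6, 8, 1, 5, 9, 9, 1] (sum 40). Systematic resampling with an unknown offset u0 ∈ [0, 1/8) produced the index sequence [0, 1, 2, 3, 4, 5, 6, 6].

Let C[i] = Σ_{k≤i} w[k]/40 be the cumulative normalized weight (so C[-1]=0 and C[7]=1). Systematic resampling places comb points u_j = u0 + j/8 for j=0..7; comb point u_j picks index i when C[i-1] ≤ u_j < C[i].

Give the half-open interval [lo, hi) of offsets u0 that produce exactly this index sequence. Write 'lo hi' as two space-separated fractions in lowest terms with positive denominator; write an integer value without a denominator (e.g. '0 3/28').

0 1/40

C = [1/40, 7/40, 3/8, 2/5, 21/40, 3/4, 39/40, 1]
j=0 picked index 0: u0 ∈ [0, 1/40)
j=1 picked index 1: u0 ∈ [-1/10, 1/20)
j=2 picked index 2: u0 ∈ [-3/40, 1/8)
j=3 picked index 3: u0 ∈ [0, 1/40)
j=4 picked index 4: u0 ∈ [-1/10, 1/40)
j=5 picked index 5: u0 ∈ [-1/10, 1/8)
j=6 picked index 6: u0 ∈ [0, 9/40)
j=7 picked index 6: u0 ∈ [-1/8, 1/10)
intersection: [0, 1/40)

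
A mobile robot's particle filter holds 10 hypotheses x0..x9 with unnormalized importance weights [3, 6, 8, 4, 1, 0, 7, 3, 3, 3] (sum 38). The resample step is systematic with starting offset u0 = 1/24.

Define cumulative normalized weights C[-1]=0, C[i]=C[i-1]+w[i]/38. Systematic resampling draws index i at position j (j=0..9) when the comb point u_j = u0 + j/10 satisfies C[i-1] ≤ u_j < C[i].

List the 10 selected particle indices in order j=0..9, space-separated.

0 1 2 2 2 3 6 6 7 9

C = [3/38, 9/38, 17/38, 21/38, 11/19, 11/19, 29/38, 16/19, 35/38, 1]
j=0: u_0=1/24 ∈ [0, 3/38) → index 0
j=1: u_1=17/120 ∈ [3/38, 9/38) → index 1
j=2: u_2=29/120 ∈ [9/38, 17/38) → index 2
j=3: u_3=41/120 ∈ [9/38, 17/38) → index 2
j=4: u_4=53/120 ∈ [9/38, 17/38) → index 2
j=5: u_5=13/24 ∈ [17/38, 21/38) → index 3
j=6: u_6=77/120 ∈ [11/19, 29/38) → index 6
j=7: u_7=89/120 ∈ [11/19, 29/38) → index 6
j=8: u_8=101/120 ∈ [29/38, 16/19) → index 7
j=9: u_9=113/120 ∈ [35/38, 1) → index 9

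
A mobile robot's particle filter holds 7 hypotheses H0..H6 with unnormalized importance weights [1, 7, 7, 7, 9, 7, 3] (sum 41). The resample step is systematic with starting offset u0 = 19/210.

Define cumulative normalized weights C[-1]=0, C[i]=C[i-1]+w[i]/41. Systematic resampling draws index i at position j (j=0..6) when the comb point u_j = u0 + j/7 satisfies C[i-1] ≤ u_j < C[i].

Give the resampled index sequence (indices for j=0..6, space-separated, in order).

1 2 3 3 4 5 6

C = [1/41, 8/41, 15/41, 22/41, 31/41, 38/41, 1]
j=0: u_0=19/210 ∈ [1/41, 8/41) → index 1
j=1: u_1=7/30 ∈ [8/41, 15/41) → index 2
j=2: u_2=79/210 ∈ [15/41, 22/41) → index 3
j=3: u_3=109/210 ∈ [15/41, 22/41) → index 3
j=4: u_4=139/210 ∈ [22/41, 31/41) → index 4
j=5: u_5=169/210 ∈ [31/41, 38/41) → index 5
j=6: u_6=199/210 ∈ [38/41, 1) → index 6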